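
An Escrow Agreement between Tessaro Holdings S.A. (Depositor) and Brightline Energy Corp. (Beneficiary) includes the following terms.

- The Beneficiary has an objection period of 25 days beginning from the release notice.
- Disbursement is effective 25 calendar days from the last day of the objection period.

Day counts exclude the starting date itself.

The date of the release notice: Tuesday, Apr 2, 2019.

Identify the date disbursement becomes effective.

Adding 25 calendar days to Apr 2, 2019 gives Apr 27, 2019, which is the last day of the objection period.
The date disbursement becomes effective: 25 calendar days after Apr 27, 2019 is May 22, 2019.

May 22, 2019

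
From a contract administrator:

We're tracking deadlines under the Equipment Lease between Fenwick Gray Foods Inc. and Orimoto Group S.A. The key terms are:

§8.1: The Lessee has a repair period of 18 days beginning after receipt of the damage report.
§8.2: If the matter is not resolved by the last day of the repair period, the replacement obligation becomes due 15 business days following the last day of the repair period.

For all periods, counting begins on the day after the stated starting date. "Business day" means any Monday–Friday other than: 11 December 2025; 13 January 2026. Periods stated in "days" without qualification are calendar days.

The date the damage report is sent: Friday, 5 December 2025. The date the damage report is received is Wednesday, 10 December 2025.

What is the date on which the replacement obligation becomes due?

19 January 2026

The last day of the repair period: 18 calendar days after 10 December 2025 is 28 December 2025.
The date on which the replacement obligation becomes due: 15 business days after Sunday, 28 December 2025, skipping weekends and the listed holiday on Jan 13 — Dec 29, Dec 30, Dec 31, Jan 1, …, Jan 15, Jan 16, Jan 19 — lands on Monday, 19 January 2026.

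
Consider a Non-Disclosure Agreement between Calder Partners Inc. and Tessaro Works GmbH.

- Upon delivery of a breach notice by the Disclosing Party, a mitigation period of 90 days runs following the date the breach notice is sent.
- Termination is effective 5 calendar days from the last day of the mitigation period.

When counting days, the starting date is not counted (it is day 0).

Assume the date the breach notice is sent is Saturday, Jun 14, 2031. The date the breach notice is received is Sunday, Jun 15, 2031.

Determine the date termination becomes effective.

Sep 17, 2031

The last day of the mitigation period: 90 calendar days after Jun 14, 2031 is Sep 12, 2031.
Adding 5 calendar days to Sep 12, 2031 gives Sep 17, 2031, which is the date termination becomes effective.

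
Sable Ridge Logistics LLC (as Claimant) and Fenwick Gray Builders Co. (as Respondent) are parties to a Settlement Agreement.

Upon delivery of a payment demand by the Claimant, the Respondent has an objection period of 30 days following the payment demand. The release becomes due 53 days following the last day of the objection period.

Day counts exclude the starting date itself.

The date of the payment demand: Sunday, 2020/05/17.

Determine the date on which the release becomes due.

2020/08/08

The last day of the objection period: 2020/05/17 + 30 days = 2020/06/16.
The date on which the release becomes due: 53 calendar days after 2020/06/16 is 2020/08/08.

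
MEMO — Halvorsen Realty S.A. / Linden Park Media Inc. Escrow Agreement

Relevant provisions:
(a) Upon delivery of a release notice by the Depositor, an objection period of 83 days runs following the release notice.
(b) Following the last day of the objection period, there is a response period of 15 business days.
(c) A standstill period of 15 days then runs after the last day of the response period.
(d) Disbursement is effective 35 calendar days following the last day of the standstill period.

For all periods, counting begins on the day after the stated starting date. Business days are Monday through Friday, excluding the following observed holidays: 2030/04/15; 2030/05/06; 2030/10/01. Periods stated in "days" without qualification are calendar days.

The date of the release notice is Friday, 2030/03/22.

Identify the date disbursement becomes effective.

2030/08/23

Adding 83 calendar days to 2030/03/22 gives 2030/06/13, which is the last day of the objection period.
The last day of the response period: 15 business days after Thursday, 2030/06/13, skipping weekends — Jun 14, Jun 17, Jun 18, Jun 19, …, Jul 2, Jul 3, Jul 4 — lands on Thursday, 2030/07/04.
Adding 15 calendar days to 2030/07/04 gives 2030/07/19, which is the last day of the standstill period.
Adding 35 calendar days to 2030/07/19 gives 2030/08/23, which is the date disbursement becomes effective.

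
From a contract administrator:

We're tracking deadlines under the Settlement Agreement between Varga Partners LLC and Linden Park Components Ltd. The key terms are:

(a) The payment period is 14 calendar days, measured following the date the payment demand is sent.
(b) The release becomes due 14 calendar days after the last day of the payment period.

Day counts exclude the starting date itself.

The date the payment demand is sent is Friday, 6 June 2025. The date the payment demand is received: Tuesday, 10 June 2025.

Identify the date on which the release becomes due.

Adding 14 calendar days to 6 June 2025 gives 20 June 2025, which is the last day of the payment period.
The date on which the release becomes due: 20 June 2025 + 14 days = 4 July 2025.

4 July 2025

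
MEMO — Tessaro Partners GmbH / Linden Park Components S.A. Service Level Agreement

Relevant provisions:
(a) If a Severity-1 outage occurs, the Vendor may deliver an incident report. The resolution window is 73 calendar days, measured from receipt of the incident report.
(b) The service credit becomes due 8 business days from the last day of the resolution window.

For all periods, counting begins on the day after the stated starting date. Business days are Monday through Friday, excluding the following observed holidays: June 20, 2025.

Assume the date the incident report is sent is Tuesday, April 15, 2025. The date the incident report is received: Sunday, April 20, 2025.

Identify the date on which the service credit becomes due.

July 14, 2025

Adding 73 calendar days to April 20, 2025 gives July 2, 2025, which is the last day of the resolution window.
The date on which the service credit becomes due: counting 8 business days from Wednesday, July 2, 2025 (Jul 3, Jul 4, Jul 7, Jul 8, Jul 9, Jul 10, Jul 11, Jul 14, skipping weekends) reaches Monday, July 14, 2025.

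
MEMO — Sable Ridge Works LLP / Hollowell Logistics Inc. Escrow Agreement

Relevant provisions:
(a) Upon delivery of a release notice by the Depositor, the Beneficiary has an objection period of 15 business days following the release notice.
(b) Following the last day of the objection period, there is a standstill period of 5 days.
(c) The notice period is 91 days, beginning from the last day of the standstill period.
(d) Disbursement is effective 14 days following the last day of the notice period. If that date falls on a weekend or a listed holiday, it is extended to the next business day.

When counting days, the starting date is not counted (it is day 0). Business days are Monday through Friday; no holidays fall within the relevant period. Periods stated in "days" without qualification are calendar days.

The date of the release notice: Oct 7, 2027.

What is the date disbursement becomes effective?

From Thursday, Oct 7, 2027, 15 business days (Oct 8, Oct 11, Oct 12, Oct 13, …, Oct 26, Oct 27, Oct 28, skipping weekends) brings us to Thursday, Oct 28, 2027, which is the last day of the objection period.
The last day of the standstill period: Oct 28, 2027 + 5 days = Nov 2, 2027.
The last day of the notice period: 91 calendar days after Nov 2, 2027 is Feb 1, 2028.
The date disbursement becomes effective: 14 calendar days after Feb 1, 2028 is Feb 15, 2028. Feb 15, 2028 is a Tuesday, so no roll-forward applies.

Feb 15, 2028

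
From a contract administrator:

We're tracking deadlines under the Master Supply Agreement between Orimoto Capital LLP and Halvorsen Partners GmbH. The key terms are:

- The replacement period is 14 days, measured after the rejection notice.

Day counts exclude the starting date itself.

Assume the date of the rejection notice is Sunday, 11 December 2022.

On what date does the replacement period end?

Adding 14 calendar days to 11 December 2022 gives 25 December 2022, which is the last day of the replacement period.

25 December 2022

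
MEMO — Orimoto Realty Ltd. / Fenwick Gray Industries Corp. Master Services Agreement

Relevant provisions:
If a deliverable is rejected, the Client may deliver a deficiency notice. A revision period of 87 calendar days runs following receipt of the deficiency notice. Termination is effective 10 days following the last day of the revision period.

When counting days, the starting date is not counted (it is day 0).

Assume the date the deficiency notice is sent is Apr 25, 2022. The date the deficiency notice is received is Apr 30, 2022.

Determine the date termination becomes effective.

Aug 5, 2022

Adding 87 calendar days to Apr 30, 2022 gives Jul 26, 2022, which is the last day of the revision period.
The date termination becomes effective: Jul 26, 2022 + 10 days = Aug 5, 2022.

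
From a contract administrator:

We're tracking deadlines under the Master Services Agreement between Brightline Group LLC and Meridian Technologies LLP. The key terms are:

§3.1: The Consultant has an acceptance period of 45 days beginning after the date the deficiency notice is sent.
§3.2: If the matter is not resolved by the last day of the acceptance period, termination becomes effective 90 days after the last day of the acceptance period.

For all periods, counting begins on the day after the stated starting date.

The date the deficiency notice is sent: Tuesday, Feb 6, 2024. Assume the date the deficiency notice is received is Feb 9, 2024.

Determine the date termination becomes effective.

Jun 20, 2024

Adding 45 calendar days to Feb 6, 2024 gives Mar 22, 2024, which is the last day of the acceptance period.
The date termination becomes effective: Mar 22, 2024 + 90 days = Jun 20, 2024.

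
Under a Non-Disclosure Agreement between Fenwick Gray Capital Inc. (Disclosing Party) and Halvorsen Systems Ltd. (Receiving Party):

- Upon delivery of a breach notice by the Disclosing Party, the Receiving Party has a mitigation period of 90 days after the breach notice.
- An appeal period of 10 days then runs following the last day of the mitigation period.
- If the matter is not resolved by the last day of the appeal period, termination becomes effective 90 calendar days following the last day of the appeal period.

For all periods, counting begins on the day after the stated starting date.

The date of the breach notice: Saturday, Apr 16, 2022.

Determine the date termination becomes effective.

The last day of the mitigation period: Apr 16, 2022 + 90 days = Jul 15, 2022.
Adding 10 calendar days to Jul 15, 2022 gives Jul 25, 2022, which is the last day of the appeal period.
Adding 90 calendar days to Jul 25, 2022 gives Oct 23, 2022, which is the date termination becomes effective.

Oct 23, 2022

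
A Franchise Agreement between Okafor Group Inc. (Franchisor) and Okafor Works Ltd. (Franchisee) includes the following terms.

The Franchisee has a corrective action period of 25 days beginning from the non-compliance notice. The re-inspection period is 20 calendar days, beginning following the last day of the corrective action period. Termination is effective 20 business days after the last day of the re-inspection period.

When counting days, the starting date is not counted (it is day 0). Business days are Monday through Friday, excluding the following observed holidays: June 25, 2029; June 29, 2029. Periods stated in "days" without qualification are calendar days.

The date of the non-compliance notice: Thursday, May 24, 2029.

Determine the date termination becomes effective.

August 3, 2029

The last day of the corrective action period: May 24, 2029 + 25 days = June 18, 2029.
Adding 20 calendar days to June 18, 2029 gives July 8, 2029, which is the last day of the re-inspection period.
From Sunday, July 8, 2029, 20 business days (Jul 9, Jul 10, Jul 11, Jul 12, …, Aug 1, Aug 2, Aug 3, skipping weekends) brings us to Friday, August 3, 2029, which is the date termination becomes effective.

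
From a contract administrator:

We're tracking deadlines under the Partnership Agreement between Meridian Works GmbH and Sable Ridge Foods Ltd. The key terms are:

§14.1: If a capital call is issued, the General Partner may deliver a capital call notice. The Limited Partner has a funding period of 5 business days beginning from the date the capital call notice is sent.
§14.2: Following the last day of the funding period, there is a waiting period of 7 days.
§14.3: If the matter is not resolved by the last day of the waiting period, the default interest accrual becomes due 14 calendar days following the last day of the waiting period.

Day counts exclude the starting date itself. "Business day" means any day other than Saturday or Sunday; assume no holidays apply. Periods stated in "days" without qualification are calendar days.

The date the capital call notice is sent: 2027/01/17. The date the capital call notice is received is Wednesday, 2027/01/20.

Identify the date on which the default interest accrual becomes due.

The last day of the funding period: 5 business days after Sunday, 2027/01/17, skipping weekends — Jan 18, Jan 19, Jan 20, Jan 21, Jan 22 — lands on Friday, 2027/01/22.
The last day of the waiting period: 2027/01/22 + 7 days = 2027/01/29.
Adding 14 calendar days to 2027/01/29 gives 2027/02/12, which is the date on which the default interest accrual becomes due.

2027/02/12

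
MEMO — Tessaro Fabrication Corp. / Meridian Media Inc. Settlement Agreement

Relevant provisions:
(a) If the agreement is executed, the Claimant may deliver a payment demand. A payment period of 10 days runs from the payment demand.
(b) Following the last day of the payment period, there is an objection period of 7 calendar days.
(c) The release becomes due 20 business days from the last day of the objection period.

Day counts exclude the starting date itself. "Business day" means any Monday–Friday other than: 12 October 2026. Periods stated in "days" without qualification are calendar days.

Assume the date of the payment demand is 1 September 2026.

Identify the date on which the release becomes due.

The last day of the payment period: 1 September 2026 + 10 days = 11 September 2026.
The last day of the objection period: 7 calendar days after 11 September 2026 is 18 September 2026.
From Friday, 18 September 2026, 20 business days (Sep 21, Sep 22, Sep 23, Sep 24, …, Oct 15, Oct 16, Oct 19, skipping weekends and the listed holiday on Oct 12) brings us to Monday, 19 October 2026, which is the date on which the release becomes due.

19 October 2026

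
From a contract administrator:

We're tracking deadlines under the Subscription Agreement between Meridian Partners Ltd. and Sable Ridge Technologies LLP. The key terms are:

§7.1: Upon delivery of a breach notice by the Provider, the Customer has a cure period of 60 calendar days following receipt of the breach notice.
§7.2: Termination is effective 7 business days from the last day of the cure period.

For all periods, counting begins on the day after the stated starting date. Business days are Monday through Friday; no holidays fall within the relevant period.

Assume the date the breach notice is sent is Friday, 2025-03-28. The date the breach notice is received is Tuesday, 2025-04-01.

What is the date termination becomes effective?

2025-06-10

The last day of the cure period: 60 calendar days after 2025-04-01 is 2025-05-31.
The date termination becomes effective: counting 7 business days from Saturday, 2025-05-31 (Jun 2, Jun 3, Jun 4, Jun 5, Jun 6, Jun 9, Jun 10, skipping weekends) reaches Tuesday, 2025-06-10.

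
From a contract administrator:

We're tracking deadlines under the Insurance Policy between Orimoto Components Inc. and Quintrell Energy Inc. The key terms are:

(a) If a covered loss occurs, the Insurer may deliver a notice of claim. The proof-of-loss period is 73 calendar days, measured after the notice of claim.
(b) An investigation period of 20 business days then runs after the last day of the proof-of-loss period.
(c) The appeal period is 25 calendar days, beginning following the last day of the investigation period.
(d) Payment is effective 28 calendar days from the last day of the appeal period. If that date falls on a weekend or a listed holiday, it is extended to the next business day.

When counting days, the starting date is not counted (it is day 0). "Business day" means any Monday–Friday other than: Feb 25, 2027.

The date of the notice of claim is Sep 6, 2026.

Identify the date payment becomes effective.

The last day of the proof-of-loss period: 73 calendar days after Sep 6, 2026 is Nov 18, 2026.
The last day of the investigation period: counting 20 business days from Wednesday, Nov 18, 2026 (Nov 19, Nov 20, Nov 23, Nov 24, …, Dec 14, Dec 15, Dec 16, skipping weekends) reaches Wednesday, Dec 16, 2026.
Adding 25 calendar days to Dec 16, 2026 gives Jan 10, 2027, which is the last day of the appeal period.
Adding 28 calendar days to Jan 10, 2027 gives Feb 7, 2027, which is the date payment becomes effective. That falls on a Sunday, so it rolls to the next business day, Monday, Feb 8, 2027.

Feb 8, 2027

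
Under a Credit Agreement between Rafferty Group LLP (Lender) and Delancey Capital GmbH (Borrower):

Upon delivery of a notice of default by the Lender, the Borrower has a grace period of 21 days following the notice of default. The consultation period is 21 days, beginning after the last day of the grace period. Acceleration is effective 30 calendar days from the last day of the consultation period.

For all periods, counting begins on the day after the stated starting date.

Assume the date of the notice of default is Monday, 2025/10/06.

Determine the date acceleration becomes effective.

2025/12/17

Adding 21 calendar days to 2025/10/06 gives 2025/10/27, which is the last day of the grace period.
The last day of the consultation period: 21 calendar days after 2025/10/27 is 2025/11/17.
The date acceleration becomes effective: 30 calendar days after 2025/11/17 is 2025/12/17.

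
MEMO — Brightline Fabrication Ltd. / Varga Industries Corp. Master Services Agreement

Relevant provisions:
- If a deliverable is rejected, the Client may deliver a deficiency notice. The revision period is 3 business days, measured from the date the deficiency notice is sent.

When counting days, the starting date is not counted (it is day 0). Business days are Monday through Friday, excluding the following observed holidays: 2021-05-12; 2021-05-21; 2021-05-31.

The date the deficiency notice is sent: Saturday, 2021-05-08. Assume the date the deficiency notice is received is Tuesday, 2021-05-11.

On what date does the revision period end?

From Saturday, 2021-05-08, 3 business days (May 10, May 11, May 13, skipping weekends and the listed holiday on May 12) brings us to Thursday, 2021-05-13, which is the last day of the revision period.

2021-05-13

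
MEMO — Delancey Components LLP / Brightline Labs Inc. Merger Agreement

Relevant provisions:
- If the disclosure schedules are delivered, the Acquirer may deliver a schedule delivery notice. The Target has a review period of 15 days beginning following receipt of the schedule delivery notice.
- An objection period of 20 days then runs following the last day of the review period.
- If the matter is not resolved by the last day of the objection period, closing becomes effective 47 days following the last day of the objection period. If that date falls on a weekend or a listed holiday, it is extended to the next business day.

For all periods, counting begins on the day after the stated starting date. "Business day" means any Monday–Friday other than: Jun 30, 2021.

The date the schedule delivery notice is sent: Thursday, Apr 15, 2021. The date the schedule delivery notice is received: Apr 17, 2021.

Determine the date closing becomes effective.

Jul 8, 2021

The last day of the review period: Apr 17, 2021 + 15 days = May 2, 2021.
Adding 20 calendar days to May 2, 2021 gives May 22, 2021, which is the last day of the objection period.
The date closing becomes effective: May 22, 2021 + 47 days = Jul 8, 2021. Jul 8, 2021 is a Thursday and is not a listed holiday, so no roll-forward applies.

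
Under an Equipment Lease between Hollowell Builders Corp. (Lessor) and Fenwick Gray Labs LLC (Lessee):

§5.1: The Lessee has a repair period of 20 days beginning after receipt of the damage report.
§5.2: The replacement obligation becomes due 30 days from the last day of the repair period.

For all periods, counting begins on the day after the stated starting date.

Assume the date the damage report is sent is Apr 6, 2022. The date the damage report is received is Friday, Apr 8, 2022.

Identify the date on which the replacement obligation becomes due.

May 28, 2022

The last day of the repair period: 20 calendar days after Apr 8, 2022 is Apr 28, 2022.
Adding 30 calendar days to Apr 28, 2022 gives May 28, 2022, which is the date on which the replacement obligation becomes due.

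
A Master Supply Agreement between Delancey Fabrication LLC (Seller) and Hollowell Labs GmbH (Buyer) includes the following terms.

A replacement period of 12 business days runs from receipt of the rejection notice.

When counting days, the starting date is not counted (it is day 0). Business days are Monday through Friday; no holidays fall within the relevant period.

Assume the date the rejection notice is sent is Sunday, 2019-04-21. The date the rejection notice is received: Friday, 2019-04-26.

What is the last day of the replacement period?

2019-05-14

From Friday, 2019-04-26, 12 business days (Apr 29, Apr 30, May 1, May 2, …, May 10, May 13, May 14, skipping weekends) brings us to Tuesday, 2019-05-14, which is the last day of the replacement period.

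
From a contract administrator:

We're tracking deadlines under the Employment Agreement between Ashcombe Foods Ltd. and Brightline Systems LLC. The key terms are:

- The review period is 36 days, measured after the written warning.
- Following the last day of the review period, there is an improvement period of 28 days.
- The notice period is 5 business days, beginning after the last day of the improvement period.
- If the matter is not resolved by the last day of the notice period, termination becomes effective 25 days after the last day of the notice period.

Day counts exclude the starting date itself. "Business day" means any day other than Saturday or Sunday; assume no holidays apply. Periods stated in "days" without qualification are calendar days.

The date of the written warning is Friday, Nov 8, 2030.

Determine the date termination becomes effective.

Adding 36 calendar days to Nov 8, 2030 gives Dec 14, 2030, which is the last day of the review period.
Adding 28 calendar days to Dec 14, 2030 gives Jan 11, 2031, which is the last day of the improvement period.
From Saturday, Jan 11, 2031, 5 business days (Jan 13, Jan 14, Jan 15, Jan 16, Jan 17, skipping weekends) brings us to Friday, Jan 17, 2031, which is the last day of the notice period.
The date termination becomes effective: Jan 17, 2031 + 25 days = Feb 11, 2031.

Feb 11, 2031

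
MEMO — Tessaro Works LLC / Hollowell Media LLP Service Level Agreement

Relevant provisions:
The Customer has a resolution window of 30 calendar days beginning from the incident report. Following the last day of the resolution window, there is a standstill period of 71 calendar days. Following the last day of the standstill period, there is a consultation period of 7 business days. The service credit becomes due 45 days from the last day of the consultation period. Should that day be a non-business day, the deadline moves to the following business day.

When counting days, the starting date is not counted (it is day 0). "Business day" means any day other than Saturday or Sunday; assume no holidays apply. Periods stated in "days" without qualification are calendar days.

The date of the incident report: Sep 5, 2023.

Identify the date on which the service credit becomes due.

The last day of the resolution window: Sep 5, 2023 + 30 days = Oct 5, 2023.
Adding 71 calendar days to Oct 5, 2023 gives Dec 15, 2023, which is the last day of the standstill period.
The last day of the consultation period: counting 7 business days from Friday, Dec 15, 2023 (Dec 18, Dec 19, Dec 20, Dec 21, Dec 22, Dec 25, Dec 26, skipping weekends) reaches Tuesday, Dec 26, 2023.
Adding 45 calendar days to Dec 26, 2023 gives Feb 9, 2024, which is the date on which the service credit becomes due. Feb 9, 2024 is a Friday, so no roll-forward applies.

Feb 9, 2024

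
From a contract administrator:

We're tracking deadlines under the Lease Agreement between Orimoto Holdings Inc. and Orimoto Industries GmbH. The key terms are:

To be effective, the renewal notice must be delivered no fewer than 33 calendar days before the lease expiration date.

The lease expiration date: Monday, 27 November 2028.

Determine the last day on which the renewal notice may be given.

27 November 2028 minus 33 days is 25 October 2028.

25 October 2028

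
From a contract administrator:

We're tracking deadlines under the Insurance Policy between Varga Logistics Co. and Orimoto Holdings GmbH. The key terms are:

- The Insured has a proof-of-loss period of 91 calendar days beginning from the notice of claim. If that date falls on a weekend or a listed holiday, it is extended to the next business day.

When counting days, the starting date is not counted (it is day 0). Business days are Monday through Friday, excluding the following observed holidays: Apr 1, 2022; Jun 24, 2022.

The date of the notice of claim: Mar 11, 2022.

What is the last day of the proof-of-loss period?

Jun 10, 2022

The last day of the proof-of-loss period: 91 calendar days after Mar 11, 2022 is Jun 10, 2022. Jun 10, 2022 is a Friday and is not a listed holiday, so no roll-forward applies.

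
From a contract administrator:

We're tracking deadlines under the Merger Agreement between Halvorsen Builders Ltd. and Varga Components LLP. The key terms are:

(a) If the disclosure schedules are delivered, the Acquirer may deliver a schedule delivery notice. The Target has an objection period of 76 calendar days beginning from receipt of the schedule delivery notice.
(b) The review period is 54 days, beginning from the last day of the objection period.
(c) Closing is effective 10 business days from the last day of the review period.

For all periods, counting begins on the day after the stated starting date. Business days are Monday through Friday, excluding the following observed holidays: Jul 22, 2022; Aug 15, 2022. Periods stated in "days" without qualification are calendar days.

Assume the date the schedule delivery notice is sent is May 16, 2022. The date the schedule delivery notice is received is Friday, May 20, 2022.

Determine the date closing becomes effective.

The last day of the objection period: May 20, 2022 + 76 days = Aug 4, 2022.
The last day of the review period: 54 calendar days after Aug 4, 2022 is Sep 27, 2022.
The date closing becomes effective: counting 10 business days from Tuesday, Sep 27, 2022 (Sep 28, Sep 29, Sep 30, Oct 3, Oct 4, Oct 5, Oct 6, Oct 7, Oct 10, Oct 11, skipping weekends) reaches Tuesday, Oct 11, 2022.

Oct 11, 2022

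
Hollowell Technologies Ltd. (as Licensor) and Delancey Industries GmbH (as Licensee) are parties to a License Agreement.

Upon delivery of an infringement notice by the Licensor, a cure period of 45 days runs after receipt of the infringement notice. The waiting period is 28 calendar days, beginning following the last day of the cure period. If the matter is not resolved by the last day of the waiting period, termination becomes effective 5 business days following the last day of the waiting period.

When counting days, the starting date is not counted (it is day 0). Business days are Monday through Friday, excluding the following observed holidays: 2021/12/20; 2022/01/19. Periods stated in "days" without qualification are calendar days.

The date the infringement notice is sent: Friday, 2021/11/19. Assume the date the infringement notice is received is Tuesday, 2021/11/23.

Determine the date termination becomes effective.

Adding 45 calendar days to 2021/11/23 gives 2022/01/07, which is the last day of the cure period.
The last day of the waiting period: 28 calendar days after 2022/01/07 is 2022/02/04.
From Friday, 2022/02/04, 5 business days (Feb 7, Feb 8, Feb 9, Feb 10, Feb 11, skipping weekends) brings us to Friday, 2022/02/11, which is the date termination becomes effective.

2022/02/11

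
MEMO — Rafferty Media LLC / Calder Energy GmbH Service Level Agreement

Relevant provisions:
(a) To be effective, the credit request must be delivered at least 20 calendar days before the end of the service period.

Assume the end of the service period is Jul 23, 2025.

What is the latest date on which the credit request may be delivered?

Jul 23, 2025 minus 20 days is Jul 3, 2025.

Jul 3, 2025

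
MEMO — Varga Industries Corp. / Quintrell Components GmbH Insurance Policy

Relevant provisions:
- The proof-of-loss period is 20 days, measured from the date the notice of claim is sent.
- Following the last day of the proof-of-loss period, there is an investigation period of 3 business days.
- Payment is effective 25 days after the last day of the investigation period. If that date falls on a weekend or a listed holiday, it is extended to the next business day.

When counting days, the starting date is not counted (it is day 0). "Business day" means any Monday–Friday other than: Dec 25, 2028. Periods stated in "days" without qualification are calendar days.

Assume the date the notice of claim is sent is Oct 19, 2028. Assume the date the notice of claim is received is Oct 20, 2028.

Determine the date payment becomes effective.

Dec 8, 2028

Adding 20 calendar days to Oct 19, 2028 gives Nov 8, 2028, which is the last day of the proof-of-loss period.
The last day of the investigation period: 3 business days after Wednesday, Nov 8, 2028, skipping weekends — Nov 9, Nov 10, Nov 13 — lands on Monday, Nov 13, 2028.
The date payment becomes effective: Nov 13, 2028 + 25 days = Dec 8, 2028. Dec 8, 2028 is a Friday and is not a listed holiday, so no roll-forward applies.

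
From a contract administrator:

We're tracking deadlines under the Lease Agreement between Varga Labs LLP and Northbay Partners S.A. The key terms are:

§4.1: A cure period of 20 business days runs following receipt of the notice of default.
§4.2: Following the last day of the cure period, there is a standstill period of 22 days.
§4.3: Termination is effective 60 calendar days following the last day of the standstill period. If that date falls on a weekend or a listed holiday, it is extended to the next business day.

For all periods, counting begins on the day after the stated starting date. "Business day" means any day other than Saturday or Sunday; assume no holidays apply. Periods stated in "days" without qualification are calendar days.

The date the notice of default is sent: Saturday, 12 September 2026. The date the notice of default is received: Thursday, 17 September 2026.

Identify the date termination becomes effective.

The last day of the cure period: counting 20 business days from Thursday, 17 September 2026 (Sep 18, Sep 21, Sep 22, Sep 23, …, Oct 13, Oct 14, Oct 15, skipping weekends) reaches Thursday, 15 October 2026.
The last day of the standstill period: 15 October 2026 + 22 days = 6 November 2026.
Adding 60 calendar days to 6 November 2026 gives 5 January 2027, which is the date termination becomes effective. 5 January 2027 is a Tuesday, so no roll-forward applies.

5 January 2027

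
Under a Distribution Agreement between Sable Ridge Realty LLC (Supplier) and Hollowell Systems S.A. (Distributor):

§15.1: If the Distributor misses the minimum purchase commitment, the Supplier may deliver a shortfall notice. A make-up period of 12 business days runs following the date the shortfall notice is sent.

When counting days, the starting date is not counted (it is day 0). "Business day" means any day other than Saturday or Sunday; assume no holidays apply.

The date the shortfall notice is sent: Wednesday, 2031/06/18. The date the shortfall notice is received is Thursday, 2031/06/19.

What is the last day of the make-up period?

2031/07/04

The last day of the make-up period: 12 business days after Wednesday, 2031/06/18, skipping weekends — Jun 19, Jun 20, Jun 23, Jun 24, …, Jul 2, Jul 3, Jul 4 — lands on Friday, 2031/07/04.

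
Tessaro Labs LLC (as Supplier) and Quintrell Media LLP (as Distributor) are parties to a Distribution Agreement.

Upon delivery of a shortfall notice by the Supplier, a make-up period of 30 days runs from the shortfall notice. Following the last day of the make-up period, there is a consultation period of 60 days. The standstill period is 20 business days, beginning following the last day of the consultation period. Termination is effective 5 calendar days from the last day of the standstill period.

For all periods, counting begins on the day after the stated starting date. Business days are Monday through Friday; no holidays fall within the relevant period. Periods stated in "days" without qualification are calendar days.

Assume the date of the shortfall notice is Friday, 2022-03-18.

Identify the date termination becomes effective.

The last day of the make-up period: 2022-03-18 + 30 days = 2022-04-17.
The last day of the consultation period: 2022-04-17 + 60 days = 2022-06-16.
The last day of the standstill period: counting 20 business days from Thursday, 2022-06-16 (Jun 17, Jun 20, Jun 21, Jun 22, …, Jul 12, Jul 13, Jul 14, skipping weekends) reaches Thursday, 2022-07-14.
Adding 5 calendar days to 2022-07-14 gives 2022-07-19, which is the date termination becomes effective.

2022-07-19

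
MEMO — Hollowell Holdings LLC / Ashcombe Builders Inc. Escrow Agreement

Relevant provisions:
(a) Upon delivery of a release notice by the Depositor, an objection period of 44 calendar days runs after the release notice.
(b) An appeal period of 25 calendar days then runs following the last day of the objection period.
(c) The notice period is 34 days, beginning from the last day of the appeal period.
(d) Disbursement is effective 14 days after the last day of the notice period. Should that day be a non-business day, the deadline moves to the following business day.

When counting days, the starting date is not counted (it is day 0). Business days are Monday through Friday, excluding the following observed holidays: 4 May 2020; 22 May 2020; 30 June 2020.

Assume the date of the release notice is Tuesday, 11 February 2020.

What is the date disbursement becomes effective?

8 June 2020

The last day of the objection period: 44 calendar days after 11 February 2020 is 26 March 2020.
The last day of the appeal period: 25 calendar days after 26 March 2020 is 20 April 2020.
Adding 34 calendar days to 20 April 2020 gives 24 May 2020, which is the last day of the notice period.
Adding 14 calendar days to 24 May 2020 gives 7 June 2020, which is the date disbursement becomes effective. That falls on a Sunday, so it rolls to the next business day, Monday, 8 June 2020.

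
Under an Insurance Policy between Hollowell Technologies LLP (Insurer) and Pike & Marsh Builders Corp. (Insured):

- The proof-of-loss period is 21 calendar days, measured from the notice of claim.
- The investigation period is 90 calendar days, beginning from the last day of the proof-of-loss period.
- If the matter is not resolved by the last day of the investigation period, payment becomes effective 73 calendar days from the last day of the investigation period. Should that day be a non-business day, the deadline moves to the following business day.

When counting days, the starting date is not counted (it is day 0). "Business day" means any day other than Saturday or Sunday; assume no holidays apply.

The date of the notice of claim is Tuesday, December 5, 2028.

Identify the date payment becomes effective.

The last day of the proof-of-loss period: 21 calendar days after December 5, 2028 is December 26, 2028.
The last day of the investigation period: 90 calendar days after December 26, 2028 is March 26, 2029.
Adding 73 calendar days to March 26, 2029 gives June 7, 2029, which is the date payment becomes effective. June 7, 2029 is a Thursday, so no roll-forward applies.

June 7, 2029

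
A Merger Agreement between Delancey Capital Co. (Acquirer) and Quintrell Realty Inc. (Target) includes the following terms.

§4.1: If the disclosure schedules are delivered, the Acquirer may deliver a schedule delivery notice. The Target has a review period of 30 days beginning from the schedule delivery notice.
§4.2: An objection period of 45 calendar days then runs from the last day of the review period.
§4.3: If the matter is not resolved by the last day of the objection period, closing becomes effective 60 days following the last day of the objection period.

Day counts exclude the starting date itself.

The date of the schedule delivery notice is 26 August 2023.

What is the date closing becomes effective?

8 January 2024

The last day of the review period: 26 August 2023 + 30 days = 25 September 2023.
Adding 45 calendar days to 25 September 2023 gives 9 November 2023, which is the last day of the objection period.
Adding 60 calendar days to 9 November 2023 gives 8 January 2024, which is the date closing becomes effective.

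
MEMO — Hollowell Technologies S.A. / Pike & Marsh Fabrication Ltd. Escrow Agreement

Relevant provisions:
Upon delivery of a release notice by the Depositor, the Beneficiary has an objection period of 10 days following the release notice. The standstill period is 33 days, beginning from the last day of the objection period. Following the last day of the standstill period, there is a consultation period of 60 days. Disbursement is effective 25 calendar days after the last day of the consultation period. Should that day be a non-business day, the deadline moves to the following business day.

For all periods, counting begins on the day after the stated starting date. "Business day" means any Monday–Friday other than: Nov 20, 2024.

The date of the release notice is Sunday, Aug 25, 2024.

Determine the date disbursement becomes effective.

Dec 31, 2024

The last day of the objection period: 10 calendar days after Aug 25, 2024 is Sep 4, 2024.
Adding 33 calendar days to Sep 4, 2024 gives Oct 7, 2024, which is the last day of the standstill period.
Adding 60 calendar days to Oct 7, 2024 gives Dec 6, 2024, which is the last day of the consultation period.
The date disbursement becomes effective: 25 calendar days after Dec 6, 2024 is Dec 31, 2024. Dec 31, 2024 is a Tuesday and is not a listed holiday, so no roll-forward applies.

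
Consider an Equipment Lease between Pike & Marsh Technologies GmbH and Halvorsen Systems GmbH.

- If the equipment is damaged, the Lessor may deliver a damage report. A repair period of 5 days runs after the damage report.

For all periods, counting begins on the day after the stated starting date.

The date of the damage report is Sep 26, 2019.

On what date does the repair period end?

Oct 1, 2019

The last day of the repair period: Sep 26, 2019 + 5 days = Oct 1, 2019.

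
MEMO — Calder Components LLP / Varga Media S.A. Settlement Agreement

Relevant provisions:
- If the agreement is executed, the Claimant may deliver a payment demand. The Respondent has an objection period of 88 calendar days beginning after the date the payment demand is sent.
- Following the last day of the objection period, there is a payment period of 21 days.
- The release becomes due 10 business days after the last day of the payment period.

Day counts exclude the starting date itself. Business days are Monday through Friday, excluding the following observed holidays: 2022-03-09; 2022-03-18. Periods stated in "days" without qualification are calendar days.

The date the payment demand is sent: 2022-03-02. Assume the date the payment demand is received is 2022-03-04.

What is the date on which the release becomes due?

Adding 88 calendar days to 2022-03-02 gives 2022-05-29, which is the last day of the objection period.
The last day of the payment period: 21 calendar days after 2022-05-29 is 2022-06-19.
The date on which the release becomes due: counting 10 business days from Sunday, 2022-06-19 (Jun 20, Jun 21, Jun 22, Jun 23, Jun 24, Jun 27, Jun 28, Jun 29, Jun 30, Jul 1, skipping weekends) reaches Friday, 2022-07-01.

2022-07-01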